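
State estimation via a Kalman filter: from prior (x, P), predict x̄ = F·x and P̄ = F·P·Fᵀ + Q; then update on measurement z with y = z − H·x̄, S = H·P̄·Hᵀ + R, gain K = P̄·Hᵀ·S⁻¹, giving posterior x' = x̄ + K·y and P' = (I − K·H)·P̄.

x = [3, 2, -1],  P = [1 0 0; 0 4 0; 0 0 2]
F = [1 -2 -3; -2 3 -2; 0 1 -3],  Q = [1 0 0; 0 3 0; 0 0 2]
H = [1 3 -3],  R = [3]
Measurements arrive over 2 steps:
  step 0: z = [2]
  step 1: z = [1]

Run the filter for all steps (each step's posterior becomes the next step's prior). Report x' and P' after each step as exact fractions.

step 0: x' = [-8/23, 293/46, 130/23], P' = [612/23 80/23 290/23; 80/23 2549/138 1321/69; 290/23 1321/69 1606/69]
step 1: x' = [-1313252/60073, -388573/120146, -1307741/120146], P' = [22007064/60073 4582551/60073 11936988/60073; 4582551/60073 2854997/120146 5856257/120146; 11936988/60073 5856257/120146 13812885/120146]

step 0: x̄ = F·x = [2, 2, 5]
step 0: P̄ = F·P·Fᵀ + Q = [36 -14 10; -14 51 24; 10 24 24]
step 0: y = z − H·x̄ = [9]
step 0: S = H·P̄·Hᵀ + R = [138]
step 0: K = P̄·Hᵀ·S⁻¹ = [-6/23; 67/138; 5/69]
step 0: x' = x̄ + K·y = [-8/23, 293/46, 130/23]
step 0: P' = (I − K·H)·P̄ = [612/23 80/23 290/23; 80/23 2549/138 1321/69; 290/23 1321/69 1606/69]
step 1: x̄ = F·x = [-691/23, 17/2, -487/46]
step 1: P̄ = F·P·Fᵀ + Q = [31129/69 -136/3 13498/69; -136/3 1189/6 319/6; 13498/69 319/6 15881/138]
step 1: y = z − H·x̄ = [-603/23]
step 1: S = H·P̄·Hᵀ + R = [60073/69]
step 1: K = P̄·Hᵀ·S⁻¹ = [-18749/60073; 26887/60073; 682/60073]
step 1: x' = x̄ + K·y = [-1313252/60073, -388573/120146, -1307741/120146]
step 1: P' = (I − K·H)·P̄ = [22007064/60073 4582551/60073 11936988/60073; 4582551/60073 2854997/120146 5856257/120146; 11936988/60073 5856257/120146 13812885/120146]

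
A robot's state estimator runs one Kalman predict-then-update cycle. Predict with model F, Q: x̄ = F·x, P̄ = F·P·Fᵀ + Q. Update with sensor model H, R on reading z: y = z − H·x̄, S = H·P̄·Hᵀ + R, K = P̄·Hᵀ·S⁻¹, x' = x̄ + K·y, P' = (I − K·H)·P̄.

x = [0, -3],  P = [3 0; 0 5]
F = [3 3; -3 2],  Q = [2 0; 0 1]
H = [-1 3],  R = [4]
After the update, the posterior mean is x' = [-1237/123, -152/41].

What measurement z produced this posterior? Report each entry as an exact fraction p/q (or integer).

z = [-1]

x̄ = F·x = [-9, -6]
P̄ = F·P·Fᵀ + Q = [74 3; 3 48]
S = H·P̄·Hᵀ + R = [492]
K = P̄·Hᵀ·S⁻¹ = [-65/492; 47/164]
x' − x̄ = [-130/123, 94/41] = K·y
y = (KᵀK)⁻¹·Kᵀ·(x' − x̄) = [8]
z = y + H·x̄ = [8] + [-9] = [-1]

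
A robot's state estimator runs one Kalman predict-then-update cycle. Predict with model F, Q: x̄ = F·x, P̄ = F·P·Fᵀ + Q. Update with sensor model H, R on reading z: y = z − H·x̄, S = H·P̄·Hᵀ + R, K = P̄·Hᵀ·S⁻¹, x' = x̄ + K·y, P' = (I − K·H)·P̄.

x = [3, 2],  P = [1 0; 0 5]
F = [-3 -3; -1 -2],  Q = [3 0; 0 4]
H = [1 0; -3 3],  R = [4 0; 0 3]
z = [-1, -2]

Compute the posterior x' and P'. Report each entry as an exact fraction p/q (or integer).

x̄ = F·x = [-15, -7]
P̄ = F·P·Fᵀ + Q = [57 33; 33 25]
y = z − H·x̄ = [14, -26]
S = H·P̄·Hᵀ + R = [61 -72; -72 147]
K = P̄·Hᵀ·S⁻¹ = [1065/1261 -96/1261; 1041/1261 304/1261]
x' = x̄ + K·y = [-1509/1261, -2157/1261]
P' = (I − K·H)·P̄ = [4260/1261 4164/1261; 4164/1261 4468/1261]

x' = [-1509/1261, -2157/1261]
P' = [4260/1261 4164/1261; 4164/1261 4468/1261]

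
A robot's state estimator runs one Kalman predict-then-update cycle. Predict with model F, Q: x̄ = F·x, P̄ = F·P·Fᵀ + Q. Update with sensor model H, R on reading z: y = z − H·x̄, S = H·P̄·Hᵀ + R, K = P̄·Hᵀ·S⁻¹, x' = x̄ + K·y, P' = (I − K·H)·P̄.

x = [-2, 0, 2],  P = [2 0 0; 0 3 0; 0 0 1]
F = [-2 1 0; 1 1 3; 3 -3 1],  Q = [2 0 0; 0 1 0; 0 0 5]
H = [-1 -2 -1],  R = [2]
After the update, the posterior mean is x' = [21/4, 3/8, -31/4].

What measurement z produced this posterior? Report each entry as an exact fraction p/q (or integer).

z = [2]

x̄ = F·x = [4, 4, -4]
P̄ = F·P·Fᵀ + Q = [13 -1 -21; -1 15 0; -21 0 51]
S = H·P̄·Hᵀ + R = [80]
K = P̄·Hᵀ·S⁻¹ = [1/8; -29/80; -3/8]
x' − x̄ = [5/4, -29/8, -15/4] = K·y
y = (KᵀK)⁻¹·Kᵀ·(x' − x̄) = [10]
z = y + H·x̄ = [10] + [-8] = [2]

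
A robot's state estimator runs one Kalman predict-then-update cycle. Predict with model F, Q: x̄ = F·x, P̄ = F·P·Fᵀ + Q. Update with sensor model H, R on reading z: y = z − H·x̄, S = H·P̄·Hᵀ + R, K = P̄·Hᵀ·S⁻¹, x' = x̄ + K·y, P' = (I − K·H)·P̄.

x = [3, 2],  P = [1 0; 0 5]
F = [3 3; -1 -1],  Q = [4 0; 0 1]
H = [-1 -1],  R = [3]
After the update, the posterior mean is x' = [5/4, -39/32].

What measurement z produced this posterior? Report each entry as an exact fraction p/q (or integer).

x̄ = F·x = [15, -5]
P̄ = F·P·Fᵀ + Q = [58 -18; -18 7]
S = H·P̄·Hᵀ + R = [32]
K = P̄·Hᵀ·S⁻¹ = [-5/4; 11/32]
x' − x̄ = [-55/4, 121/32] = K·y
y = (KᵀK)⁻¹·Kᵀ·(x' − x̄) = [11]
z = y + H·x̄ = [11] + [-10] = [1]

z = [1]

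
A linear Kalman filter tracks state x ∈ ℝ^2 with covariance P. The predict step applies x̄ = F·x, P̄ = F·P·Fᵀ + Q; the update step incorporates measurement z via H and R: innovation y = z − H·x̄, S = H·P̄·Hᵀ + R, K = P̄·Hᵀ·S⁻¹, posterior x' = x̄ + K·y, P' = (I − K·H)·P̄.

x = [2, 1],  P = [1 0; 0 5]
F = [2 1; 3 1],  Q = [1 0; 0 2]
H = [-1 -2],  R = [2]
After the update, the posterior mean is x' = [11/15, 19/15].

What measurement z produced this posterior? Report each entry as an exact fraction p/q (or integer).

z = [-3]

x̄ = F·x = [5, 7]
P̄ = F·P·Fᵀ + Q = [10 11; 11 16]
S = H·P̄·Hᵀ + R = [120]
K = P̄·Hᵀ·S⁻¹ = [-4/15; -43/120]
x' − x̄ = [-64/15, -86/15] = K·y
y = (KᵀK)⁻¹·Kᵀ·(x' − x̄) = [16]
z = y + H·x̄ = [16] + [-19] = [-3]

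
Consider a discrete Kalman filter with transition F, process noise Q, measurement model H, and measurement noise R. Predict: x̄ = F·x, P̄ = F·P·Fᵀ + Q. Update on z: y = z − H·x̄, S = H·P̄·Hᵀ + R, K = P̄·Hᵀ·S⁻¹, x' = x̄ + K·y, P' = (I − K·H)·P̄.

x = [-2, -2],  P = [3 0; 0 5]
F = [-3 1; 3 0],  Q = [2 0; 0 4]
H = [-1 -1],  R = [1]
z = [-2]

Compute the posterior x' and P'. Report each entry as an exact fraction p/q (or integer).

x̄ = F·x = [4, -6]
P̄ = F·P·Fᵀ + Q = [34 -27; -27 31]
y = z − H·x̄ = [-4]
S = H·P̄·Hᵀ + R = [12]
K = P̄·Hᵀ·S⁻¹ = [-7/12; -1/3]
x' = x̄ + K·y = [19/3, -14/3]
P' = (I − K·H)·P̄ = [359/12 -88/3; -88/3 89/3]

x' = [19/3, -14/3]
P' = [359/12 -88/3; -88/3 89/3]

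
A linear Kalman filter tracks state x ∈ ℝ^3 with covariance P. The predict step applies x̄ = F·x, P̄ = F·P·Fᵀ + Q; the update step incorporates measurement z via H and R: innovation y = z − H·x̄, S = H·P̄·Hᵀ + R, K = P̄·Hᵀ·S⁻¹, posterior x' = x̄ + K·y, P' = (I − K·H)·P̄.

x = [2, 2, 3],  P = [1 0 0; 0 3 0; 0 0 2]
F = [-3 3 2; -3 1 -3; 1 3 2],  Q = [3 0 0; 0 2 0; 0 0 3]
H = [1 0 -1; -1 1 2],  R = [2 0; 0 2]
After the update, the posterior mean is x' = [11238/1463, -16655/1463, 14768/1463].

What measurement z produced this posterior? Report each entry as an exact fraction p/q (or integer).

x̄ = F·x = [6, -13, 14]
P̄ = F·P·Fᵀ + Q = [47 6 32; 6 32 -6; 32 -6 39]
S = H·P̄·Hᵀ + R = [24 -17; -17 73]
K = P̄·Hᵀ·S⁻¹ = [1486/1463 807/1463; 1114/1463 540/1463; 169/1463 841/1463]
x' − x̄ = [2460/1463, 2364/1463, -5714/1463] = K·y
y = (KᵀK)⁻¹·Kᵀ·(x' − x̄) = [6, -8]
z = y + H·x̄ = [6, -8] + [-8, 9] = [-2, 1]

z = [-2, 1]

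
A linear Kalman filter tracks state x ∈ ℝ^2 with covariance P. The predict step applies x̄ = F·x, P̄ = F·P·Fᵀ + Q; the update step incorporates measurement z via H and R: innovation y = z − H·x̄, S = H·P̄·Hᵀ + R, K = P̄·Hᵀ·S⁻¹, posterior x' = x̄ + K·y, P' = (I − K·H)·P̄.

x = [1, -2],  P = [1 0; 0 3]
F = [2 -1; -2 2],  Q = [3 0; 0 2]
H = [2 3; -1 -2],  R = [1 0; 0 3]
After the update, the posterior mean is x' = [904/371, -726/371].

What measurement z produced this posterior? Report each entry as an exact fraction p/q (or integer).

x̄ = F·x = [4, -6]
P̄ = F·P·Fᵀ + Q = [10 -10; -10 18]
S = H·P̄·Hᵀ + R = [83 -58; -58 45]
K = P̄·Hᵀ·S⁻¹ = [130/371 250/371; 22/371 -186/371]
x' − x̄ = [-580/371, 1500/371] = K·y
y = (KᵀK)⁻¹·Kᵀ·(x' − x̄) = [9, -7]
z = y + H·x̄ = [9, -7] + [-10, 8] = [-1, 1]

z = [-1, 1]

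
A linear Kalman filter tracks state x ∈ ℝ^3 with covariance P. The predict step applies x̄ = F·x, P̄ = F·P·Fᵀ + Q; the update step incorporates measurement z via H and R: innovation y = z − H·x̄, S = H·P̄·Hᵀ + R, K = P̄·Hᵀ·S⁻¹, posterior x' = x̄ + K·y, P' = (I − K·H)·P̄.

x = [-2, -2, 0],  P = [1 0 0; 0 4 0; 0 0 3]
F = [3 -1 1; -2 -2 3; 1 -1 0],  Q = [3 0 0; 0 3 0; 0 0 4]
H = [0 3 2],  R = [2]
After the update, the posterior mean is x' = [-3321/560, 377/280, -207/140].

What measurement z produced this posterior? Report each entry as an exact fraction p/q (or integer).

x̄ = F·x = [-4, 8, 0]
P̄ = F·P·Fᵀ + Q = [19 11 7; 11 50 6; 7 6 9]
S = H·P̄·Hᵀ + R = [560]
K = P̄·Hᵀ·S⁻¹ = [47/560; 81/280; 9/140]
x' − x̄ = [-1081/560, -1863/280, -207/140] = K·y
y = (KᵀK)⁻¹·Kᵀ·(x' − x̄) = [-23]
z = y + H·x̄ = [-23] + [24] = [1]

z = [1]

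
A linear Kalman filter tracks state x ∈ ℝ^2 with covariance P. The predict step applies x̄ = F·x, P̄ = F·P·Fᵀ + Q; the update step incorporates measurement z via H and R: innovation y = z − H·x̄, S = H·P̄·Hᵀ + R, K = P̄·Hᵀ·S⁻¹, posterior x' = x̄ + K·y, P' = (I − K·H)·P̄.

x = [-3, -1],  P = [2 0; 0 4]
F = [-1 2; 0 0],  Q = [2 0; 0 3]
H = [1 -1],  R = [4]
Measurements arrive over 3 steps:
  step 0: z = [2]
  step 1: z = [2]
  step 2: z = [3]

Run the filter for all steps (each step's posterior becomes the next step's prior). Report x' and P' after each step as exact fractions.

step 0: x̄ = F·x = [1, 0]
step 0: P̄ = F·P·Fᵀ + Q = [20 0; 0 3]
step 0: y = z − H·x̄ = [1]
step 0: S = H·P̄·Hᵀ + R = [27]
step 0: K = P̄·Hᵀ·S⁻¹ = [20/27; -1/9]
step 0: x' = x̄ + K·y = [47/27, -1/9]
step 0: P' = (I − K·H)·P̄ = [140/27 20/9; 20/9 8/3]
step 1: x̄ = F·x = [-53/27, 0]
step 1: P̄ = F·P·Fᵀ + Q = [242/27 0; 0 3]
step 1: y = z − H·x̄ = [107/27]
step 1: S = H·P̄·Hᵀ + R = [431/27]
step 1: K = P̄·Hᵀ·S⁻¹ = [242/431; -81/431]
step 1: x' = x̄ + K·y = [113/431, -321/431]
step 1: P' = (I − K·H)·P̄ = [1694/431 726/431; 726/431 1050/431]
step 2: x̄ = F·x = [-755/431, 0]
step 2: P̄ = F·P·Fᵀ + Q = [3852/431 0; 0 3]
step 2: y = z − H·x̄ = [2048/431]
step 2: S = H·P̄·Hᵀ + R = [6869/431]
step 2: K = P̄·Hᵀ·S⁻¹ = [3852/6869; -1293/6869]
step 2: x' = x̄ + K·y = [6271/6869, -6144/6869]
step 2: P' = (I − K·H)·P̄ = [26964/6869 11556/6869; 11556/6869 16728/6869]

step 0: x' = [47/27, -1/9], P' = [140/27 20/9; 20/9 8/3]
step 1: x' = [113/431, -321/431], P' = [1694/431 726/431; 726/431 1050/431]
step 2: x' = [6271/6869, -6144/6869], P' = [26964/6869 11556/6869; 11556/6869 16728/6869]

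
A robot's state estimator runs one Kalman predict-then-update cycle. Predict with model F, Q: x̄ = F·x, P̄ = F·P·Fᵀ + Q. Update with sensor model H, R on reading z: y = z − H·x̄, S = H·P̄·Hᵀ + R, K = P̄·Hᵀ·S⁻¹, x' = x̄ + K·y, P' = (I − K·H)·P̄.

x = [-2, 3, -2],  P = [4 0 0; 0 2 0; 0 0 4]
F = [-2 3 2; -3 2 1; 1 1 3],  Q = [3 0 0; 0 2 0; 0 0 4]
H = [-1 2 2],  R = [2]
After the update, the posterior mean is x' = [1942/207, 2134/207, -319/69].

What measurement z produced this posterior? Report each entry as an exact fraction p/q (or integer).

z = [2]

x̄ = F·x = [9, 10, -5]
P̄ = F·P·Fᵀ + Q = [53 44 22; 44 50 4; 22 4 46]
S = H·P̄·Hᵀ + R = [207]
K = P̄·Hᵀ·S⁻¹ = [79/207; 64/207; 26/69]
x' − x̄ = [79/207, 64/207, 26/69] = K·y
y = (KᵀK)⁻¹·Kᵀ·(x' − x̄) = [1]
z = y + H·x̄ = [1] + [1] = [2]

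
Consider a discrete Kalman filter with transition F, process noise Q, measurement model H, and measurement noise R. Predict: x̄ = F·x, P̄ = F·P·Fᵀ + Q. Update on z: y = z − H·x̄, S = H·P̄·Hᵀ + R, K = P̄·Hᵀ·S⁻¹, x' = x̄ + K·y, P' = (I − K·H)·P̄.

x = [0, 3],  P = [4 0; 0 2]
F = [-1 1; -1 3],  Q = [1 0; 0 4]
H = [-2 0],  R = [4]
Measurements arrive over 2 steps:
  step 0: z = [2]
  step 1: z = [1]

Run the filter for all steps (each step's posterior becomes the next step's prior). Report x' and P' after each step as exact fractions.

step 0: x̄ = F·x = [3, 9]
step 0: P̄ = F·P·Fᵀ + Q = [7 10; 10 26]
step 0: y = z − H·x̄ = [8]
step 0: S = H·P̄·Hᵀ + R = [32]
step 0: K = P̄·Hᵀ·S⁻¹ = [-7/16; -5/8]
step 0: x' = x̄ + K·y = [-1/2, 4]
step 0: P' = (I − K·H)·P̄ = [7/8 5/4; 5/4 27/2]
step 1: x̄ = F·x = [9/2, 25/2]
step 1: P̄ = F·P·Fᵀ + Q = [103/8 291/8; 291/8 951/8]
step 1: y = z − H·x̄ = [10]
step 1: S = H·P̄·Hᵀ + R = [111/2]
step 1: K = P̄·Hᵀ·S⁻¹ = [-103/222; -97/74]
step 1: x' = x̄ + K·y = [-31/222, -45/74]
step 1: P' = (I − K·H)·P̄ = [103/111 97/37; 97/37 870/37]

step 0: x' = [-1/2, 4], P' = [7/8 5/4; 5/4 27/2]
step 1: x' = [-31/222, -45/74], P' = [103/111 97/37; 97/37 870/37]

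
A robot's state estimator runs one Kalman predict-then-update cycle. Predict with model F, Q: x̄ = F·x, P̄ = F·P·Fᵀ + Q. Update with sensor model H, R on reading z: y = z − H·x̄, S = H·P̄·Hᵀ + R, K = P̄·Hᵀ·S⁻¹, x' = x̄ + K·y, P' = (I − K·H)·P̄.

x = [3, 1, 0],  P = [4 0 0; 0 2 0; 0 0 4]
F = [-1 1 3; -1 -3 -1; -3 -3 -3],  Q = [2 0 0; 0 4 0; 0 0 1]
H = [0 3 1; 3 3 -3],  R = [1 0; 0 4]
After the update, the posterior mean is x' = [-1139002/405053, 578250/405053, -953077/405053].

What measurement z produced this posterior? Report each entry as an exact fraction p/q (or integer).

z = [2, 3]

x̄ = F·x = [-2, -6, -12]
P̄ = F·P·Fᵀ + Q = [44 -14 -30; -14 30 42; -30 42 91]
S = H·P̄·Hᵀ + R = [614 -471; -471 1021]
K = P̄·Hᵀ·S⁻¹ = [11268/405053 76608/405053; 98034/405053 14280/405053; 109930/405053 -43311/405053]
x' − x̄ = [-328896/405053, 3008568/405053, 3907559/405053] = K·y
y = (KᵀK)⁻¹·Kᵀ·(x' − x̄) = [32, -9]
z = y + H·x̄ = [32, -9] + [-30, 12] = [2, 3]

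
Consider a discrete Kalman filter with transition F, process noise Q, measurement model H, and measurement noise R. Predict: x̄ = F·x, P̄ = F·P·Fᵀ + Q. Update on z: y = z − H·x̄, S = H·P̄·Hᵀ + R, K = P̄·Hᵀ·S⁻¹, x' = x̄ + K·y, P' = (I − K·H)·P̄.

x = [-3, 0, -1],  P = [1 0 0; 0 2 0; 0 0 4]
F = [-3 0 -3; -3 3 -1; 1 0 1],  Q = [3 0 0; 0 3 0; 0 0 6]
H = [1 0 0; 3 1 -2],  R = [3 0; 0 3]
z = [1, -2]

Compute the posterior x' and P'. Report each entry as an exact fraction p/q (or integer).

x̄ = F·x = [12, 10, -4]
P̄ = F·P·Fᵀ + Q = [48 21 -15; 21 34 -7; -15 -7 11]
y = z − H·x̄ = [-11, -56]
S = H·P̄·Hᵀ + R = [51 195; 195 847]
K = P̄·Hᵀ·S⁻¹ = [877/1724 195/1724; -643/862 261/862; 575/1724 -283/1724]
x' = x̄ + K·y = [121/1724, 1077/862, 2627/1724]
P' = (I − K·H)·P̄ = [2631/1724 -1929/862 1725/1724; -1929/862 6920/431 3635/862; 1725/1724 3635/862 6647/1724]

x' = [121/1724, 1077/862, 2627/1724]
P' = [2631/1724 -1929/862 1725/1724; -1929/862 6920/431 3635/862; 1725/1724 3635/862 6647/1724]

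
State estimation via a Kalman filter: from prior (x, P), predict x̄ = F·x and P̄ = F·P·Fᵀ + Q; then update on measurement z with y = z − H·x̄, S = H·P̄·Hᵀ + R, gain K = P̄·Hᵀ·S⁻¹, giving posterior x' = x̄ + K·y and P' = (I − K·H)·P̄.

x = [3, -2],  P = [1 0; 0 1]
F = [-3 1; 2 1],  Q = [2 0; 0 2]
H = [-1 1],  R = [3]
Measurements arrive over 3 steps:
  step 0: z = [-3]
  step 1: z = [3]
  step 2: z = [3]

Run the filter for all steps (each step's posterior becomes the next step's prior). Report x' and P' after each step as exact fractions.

step 0: x' = [-23/16, -11/4], P' = [95/32 11/8; 11/8 5/2]
step 1: x' = [-8867/2599, -2048/2599], P' = [9372/2599 5565/2599; 5565/2599 9267/2599]
step 2: x' = [19367/252493, 620450/252493], P' = [1002670/252493 648811/252493; 648811/252493 1029040/252493]

step 0: x̄ = F·x = [-11, 4]
step 0: P̄ = F·P·Fᵀ + Q = [12 -5; -5 7]
step 0: y = z − H·x̄ = [-18]
step 0: S = H·P̄·Hᵀ + R = [32]
step 0: K = P̄·Hᵀ·S⁻¹ = [-17/32; 3/8]
step 0: x' = x̄ + K·y = [-23/16, -11/4]
step 0: P' = (I − K·H)·P̄ = [95/32 11/8; 11/8 5/2]
step 1: x̄ = F·x = [25/16, -45/8]
step 1: P̄ = F·P·Fᵀ + Q = [735/32 -267/16; -267/16 175/8]
step 1: y = z − H·x̄ = [163/16]
step 1: S = H·P̄·Hᵀ + R = [2599/32]
step 1: K = P̄·Hᵀ·S⁻¹ = [-1269/2599; 1234/2599]
step 1: x' = x̄ + K·y = [-8867/2599, -2048/2599]
step 1: P' = (I − K·H)·P̄ = [9372/2599 5565/2599; 5565/2599 9267/2599]
step 2: x̄ = F·x = [24553/2599, -19782/2599]
step 2: P̄ = F·P·Fᵀ + Q = [65423/2599 -52530/2599; -52530/2599 74213/2599]
step 2: y = z − H·x̄ = [52132/2599]
step 2: S = H·P̄·Hᵀ + R = [252493/2599]
step 2: K = P̄·Hᵀ·S⁻¹ = [-117953/252493; 126743/252493]
step 2: x' = x̄ + K·y = [19367/252493, 620450/252493]
step 2: P' = (I − K·H)·P̄ = [1002670/252493 648811/252493; 648811/252493 1029040/252493]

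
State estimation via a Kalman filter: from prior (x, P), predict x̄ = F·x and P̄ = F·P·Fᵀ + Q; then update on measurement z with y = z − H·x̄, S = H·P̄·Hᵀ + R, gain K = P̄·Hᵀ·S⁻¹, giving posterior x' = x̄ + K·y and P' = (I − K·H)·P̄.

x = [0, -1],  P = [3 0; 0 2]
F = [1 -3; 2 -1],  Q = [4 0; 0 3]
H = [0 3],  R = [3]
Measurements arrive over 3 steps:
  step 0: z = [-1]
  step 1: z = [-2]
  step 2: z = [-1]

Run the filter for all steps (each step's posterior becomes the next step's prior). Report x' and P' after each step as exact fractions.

step 0: x̄ = F·x = [3, 1]
step 0: P̄ = F·P·Fᵀ + Q = [25 12; 12 17]
step 0: y = z − H·x̄ = [-4]
step 0: S = H·P̄·Hᵀ + R = [156]
step 0: K = P̄·Hᵀ·S⁻¹ = [3/13; 17/52]
step 0: x' = x̄ + K·y = [27/13, -4/13]
step 0: P' = (I − K·H)·P̄ = [217/13 3/13; 3/13 17/52]
step 1: x̄ = F·x = [3, 58/13]
step 1: P̄ = F·P·Fᵀ + Q = [89/4 131/4; 131/4 3597/52]
step 1: y = z − H·x̄ = [-200/13]
step 1: S = H·P̄·Hᵀ + R = [32529/52]
step 1: K = P̄·Hᵀ·S⁻¹ = [1703/10843; 3597/10843]
step 1: x' = x̄ + K·y = [6329/10843, -6962/10843]
step 1: P' = (I − K·H)·P̄ = [73937/10843 1703/10843; 1703/10843 3597/10843]
step 2: x̄ = F·x = [27215/10843, 19620/10843]
step 2: P̄ = F·P·Fᵀ + Q = [139464/10843 146744/10843; 146744/10843 325062/10843]
step 2: y = z − H·x̄ = [-69703/10843]
step 2: S = H·P̄·Hᵀ + R = [2958087/10843]
step 2: K = P̄·Hᵀ·S⁻¹ = [146744/986029; 325062/986029]
step 2: x' = x̄ + K·y = [1531521/986029, -305442/986029]
step 2: P' = (I − K·H)·P̄ = [6724536/986029 146744/986029; 146744/986029 325062/986029]

step 0: x' = [27/13, -4/13], P' = [217/13 3/13; 3/13 17/52]
step 1: x' = [6329/10843, -6962/10843], P' = [73937/10843 1703/10843; 1703/10843 3597/10843]
step 2: x' = [1531521/986029, -305442/986029], P' = [6724536/986029 146744/986029; 146744/986029 325062/986029]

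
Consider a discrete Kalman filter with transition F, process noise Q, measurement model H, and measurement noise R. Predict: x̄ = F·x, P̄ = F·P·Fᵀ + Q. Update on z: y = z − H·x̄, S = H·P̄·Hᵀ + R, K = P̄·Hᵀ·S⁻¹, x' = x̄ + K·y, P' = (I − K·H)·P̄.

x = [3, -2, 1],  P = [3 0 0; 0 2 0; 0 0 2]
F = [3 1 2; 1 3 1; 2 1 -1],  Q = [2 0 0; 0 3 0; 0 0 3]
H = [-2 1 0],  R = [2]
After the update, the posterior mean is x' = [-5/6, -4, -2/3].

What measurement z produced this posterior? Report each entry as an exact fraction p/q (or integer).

x̄ = F·x = [9, -2, 3]
P̄ = F·P·Fᵀ + Q = [39 19 16; 19 26 10; 16 10 19]
S = H·P̄·Hᵀ + R = [108]
K = P̄·Hᵀ·S⁻¹ = [-59/108; -1/9; -11/54]
x' − x̄ = [-59/6, -2, -11/3] = K·y
y = (KᵀK)⁻¹·Kᵀ·(x' − x̄) = [18]
z = y + H·x̄ = [18] + [-20] = [-2]

z = [-2]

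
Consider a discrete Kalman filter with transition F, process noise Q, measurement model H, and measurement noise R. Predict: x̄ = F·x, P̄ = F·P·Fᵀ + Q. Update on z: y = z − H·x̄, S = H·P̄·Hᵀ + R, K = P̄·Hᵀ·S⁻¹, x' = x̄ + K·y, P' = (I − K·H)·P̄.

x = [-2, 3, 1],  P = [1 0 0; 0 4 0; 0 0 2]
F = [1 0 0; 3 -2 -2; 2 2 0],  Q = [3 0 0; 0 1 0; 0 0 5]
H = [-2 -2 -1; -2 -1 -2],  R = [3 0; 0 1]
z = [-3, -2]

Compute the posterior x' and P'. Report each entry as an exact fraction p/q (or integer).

x̄ = F·x = [-2, -14, 2]
P̄ = F·P·Fᵀ + Q = [4 3 2; 3 34 -10; 2 -10 25]
y = z − H·x̄ = [-33, -16]
S = H·P̄·Hᵀ + R = [172 114; 114 139]
K = P̄·Hᵀ·S⁻¹ = [-257/5456 -189/2728; -827/1364 241/682; 3765/10912 -3271/5456]
x' = x̄ + K·y = [3617/5456, 483/1364, 2251/10912]
P' = (I − K·H)·P̄ = [6021/2728 -955/682 -8033/5456; -955/682 772/341 125/1364; -8033/5456 125/1364 18837/10912]

x' = [3617/5456, 483/1364, 2251/10912]
P' = [6021/2728 -955/682 -8033/5456; -955/682 772/341 125/1364; -8033/5456 125/1364 18837/10912]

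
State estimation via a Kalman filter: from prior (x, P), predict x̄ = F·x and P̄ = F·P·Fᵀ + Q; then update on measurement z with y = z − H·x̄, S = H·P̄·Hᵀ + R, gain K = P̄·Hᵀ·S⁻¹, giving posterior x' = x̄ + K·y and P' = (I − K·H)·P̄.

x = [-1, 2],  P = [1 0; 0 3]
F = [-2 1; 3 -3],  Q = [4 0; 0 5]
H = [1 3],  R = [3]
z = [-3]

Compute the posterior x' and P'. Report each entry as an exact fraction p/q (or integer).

x' = [492/293, -477/293]
P' = [2067/293 -723/293; -723/293 349/293]

x̄ = F·x = [4, -9]
P̄ = F·P·Fᵀ + Q = [11 -15; -15 41]
y = z − H·x̄ = [20]
S = H·P̄·Hᵀ + R = [293]
K = P̄·Hᵀ·S⁻¹ = [-34/293; 108/293]
x' = x̄ + K·y = [492/293, -477/293]
P' = (I − K·H)·P̄ = [2067/293 -723/293; -723/293 349/293]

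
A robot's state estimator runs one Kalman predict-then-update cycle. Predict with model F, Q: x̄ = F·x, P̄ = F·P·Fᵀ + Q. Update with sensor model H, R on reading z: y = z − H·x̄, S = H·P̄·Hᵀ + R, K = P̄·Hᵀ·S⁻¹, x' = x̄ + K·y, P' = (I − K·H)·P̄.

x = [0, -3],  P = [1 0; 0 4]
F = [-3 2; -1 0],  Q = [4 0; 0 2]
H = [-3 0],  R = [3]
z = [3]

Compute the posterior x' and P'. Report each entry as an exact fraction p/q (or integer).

x̄ = F·x = [-6, 0]
P̄ = F·P·Fᵀ + Q = [29 3; 3 3]
y = z − H·x̄ = [-15]
S = H·P̄·Hᵀ + R = [264]
K = P̄·Hᵀ·S⁻¹ = [-29/88; -3/88]
x' = x̄ + K·y = [-93/88, 45/88]
P' = (I − K·H)·P̄ = [29/88 3/88; 3/88 237/88]

x' = [-93/88, 45/88]
P' = [29/88 3/88; 3/88 237/88]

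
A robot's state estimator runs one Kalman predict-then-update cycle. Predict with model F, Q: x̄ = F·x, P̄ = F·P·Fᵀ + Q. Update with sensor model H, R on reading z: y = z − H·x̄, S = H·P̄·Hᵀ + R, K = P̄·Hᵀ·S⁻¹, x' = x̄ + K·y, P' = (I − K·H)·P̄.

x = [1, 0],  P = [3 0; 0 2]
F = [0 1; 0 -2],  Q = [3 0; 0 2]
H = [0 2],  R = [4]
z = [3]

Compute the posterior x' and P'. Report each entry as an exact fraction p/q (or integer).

x' = [-6/11, 15/11]
P' = [39/11 -4/11; -4/11 10/11]

x̄ = F·x = [0, 0]
P̄ = F·P·Fᵀ + Q = [5 -4; -4 10]
y = z − H·x̄ = [3]
S = H·P̄·Hᵀ + R = [44]
K = P̄·Hᵀ·S⁻¹ = [-2/11; 5/11]
x' = x̄ + K·y = [-6/11, 15/11]
P' = (I − K·H)·P̄ = [39/11 -4/11; -4/11 10/11]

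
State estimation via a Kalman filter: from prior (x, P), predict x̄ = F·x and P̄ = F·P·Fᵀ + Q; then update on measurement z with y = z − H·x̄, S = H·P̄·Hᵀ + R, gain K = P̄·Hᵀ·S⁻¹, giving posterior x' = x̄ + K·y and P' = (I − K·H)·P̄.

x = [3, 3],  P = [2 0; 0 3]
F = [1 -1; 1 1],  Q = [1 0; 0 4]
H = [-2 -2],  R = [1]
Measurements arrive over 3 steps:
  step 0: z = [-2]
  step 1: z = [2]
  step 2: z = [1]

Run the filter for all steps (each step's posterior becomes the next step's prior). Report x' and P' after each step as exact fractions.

step 0: x' = [-100/53, 158/53], P' = [218/53 -213/53; -213/53 221/53]
step 1: x' = [-12246/4601, 7498/4601], P' = [16506/4601 -15591/4601; -15591/4601 15813/4601]
step 2: x' = [-220678/360717, 18128/360717], P' = [1224634/360717 -1155839/360717; -1155839/360717 1176073/360717]

step 0: x̄ = F·x = [0, 6]
step 0: P̄ = F·P·Fᵀ + Q = [6 -1; -1 9]
step 0: y = z − H·x̄ = [10]
step 0: S = H·P̄·Hᵀ + R = [53]
step 0: K = P̄·Hᵀ·S⁻¹ = [-10/53; -16/53]
step 0: x' = x̄ + K·y = [-100/53, 158/53]
step 0: P' = (I − K·H)·P̄ = [218/53 -213/53; -213/53 221/53]
step 1: x̄ = F·x = [-258/53, 58/53]
step 1: P̄ = F·P·Fᵀ + Q = [918/53 -3/53; -3/53 225/53]
step 1: y = z − H·x̄ = [-294/53]
step 1: S = H·P̄·Hᵀ + R = [4601/53]
step 1: K = P̄·Hᵀ·S⁻¹ = [-1830/4601; -444/4601]
step 1: x' = x̄ + K·y = [-12246/4601, 7498/4601]
step 1: P' = (I − K·H)·P̄ = [16506/4601 -15591/4601; -15591/4601 15813/4601]
step 2: x̄ = F·x = [-19744/4601, -4748/4601]
step 2: P̄ = F·P·Fᵀ + Q = [68102/4601 693/4601; 693/4601 19541/4601]
step 2: y = z − H·x̄ = [-44383/4601]
step 2: S = H·P̄·Hᵀ + R = [360717/4601]
step 2: K = P̄·Hᵀ·S⁻¹ = [-137590/360717; -40468/360717]
step 2: x' = x̄ + K·y = [-220678/360717, 18128/360717]
step 2: P' = (I − K·H)·P̄ = [1224634/360717 -1155839/360717; -1155839/360717 1176073/360717]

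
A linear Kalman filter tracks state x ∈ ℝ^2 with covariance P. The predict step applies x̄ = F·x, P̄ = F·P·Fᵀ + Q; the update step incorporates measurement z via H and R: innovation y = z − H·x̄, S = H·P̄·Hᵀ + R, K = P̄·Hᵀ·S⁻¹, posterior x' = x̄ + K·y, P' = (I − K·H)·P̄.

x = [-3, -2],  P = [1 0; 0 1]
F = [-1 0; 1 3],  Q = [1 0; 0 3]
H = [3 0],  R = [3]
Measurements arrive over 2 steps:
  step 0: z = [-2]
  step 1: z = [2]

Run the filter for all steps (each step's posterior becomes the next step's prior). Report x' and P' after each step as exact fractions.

step 0: x̄ = F·x = [3, -9]
step 0: P̄ = F·P·Fᵀ + Q = [2 -1; -1 13]
step 0: y = z − H·x̄ = [-11]
step 0: S = H·P̄·Hᵀ + R = [21]
step 0: K = P̄·Hᵀ·S⁻¹ = [2/7; -1/7]
step 0: x' = x̄ + K·y = [-1/7, -52/7]
step 0: P' = (I − K·H)·P̄ = [2/7 -1/7; -1/7 88/7]
step 1: x̄ = F·x = [1/7, -157/7]
step 1: P̄ = F·P·Fᵀ + Q = [9/7 1/7; 1/7 809/7]
step 1: y = z − H·x̄ = [11/7]
step 1: S = H·P̄·Hᵀ + R = [102/7]
step 1: K = P̄·Hᵀ·S⁻¹ = [9/34; 1/34]
step 1: x' = x̄ + K·y = [19/34, -761/34]
step 1: P' = (I − K·H)·P̄ = [9/34 1/34; 1/34 3929/34]

step 0: x' = [-1/7, -52/7], P' = [2/7 -1/7; -1/7 88/7]
step 1: x' = [19/34, -761/34], P' = [9/34 1/34; 1/34 3929/34]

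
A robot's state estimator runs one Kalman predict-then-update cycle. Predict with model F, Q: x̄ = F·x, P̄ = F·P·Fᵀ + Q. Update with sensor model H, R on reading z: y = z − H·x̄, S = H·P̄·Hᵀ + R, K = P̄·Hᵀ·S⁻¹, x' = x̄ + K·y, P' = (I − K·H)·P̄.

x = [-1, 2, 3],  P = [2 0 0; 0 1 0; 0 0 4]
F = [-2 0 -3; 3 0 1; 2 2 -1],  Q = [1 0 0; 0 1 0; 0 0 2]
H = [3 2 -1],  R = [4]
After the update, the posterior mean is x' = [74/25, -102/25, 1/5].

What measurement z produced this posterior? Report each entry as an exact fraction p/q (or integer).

z = [1]

x̄ = F·x = [-7, 0, -1]
P̄ = F·P·Fᵀ + Q = [45 -24 4; -24 23 8; 4 8 18]
S = H·P̄·Hᵀ + R = [175]
K = P̄·Hᵀ·S⁻¹ = [83/175; -34/175; 2/35]
x' − x̄ = [249/25, -102/25, 6/5] = K·y
y = (KᵀK)⁻¹·Kᵀ·(x' − x̄) = [21]
z = y + H·x̄ = [21] + [-20] = [1]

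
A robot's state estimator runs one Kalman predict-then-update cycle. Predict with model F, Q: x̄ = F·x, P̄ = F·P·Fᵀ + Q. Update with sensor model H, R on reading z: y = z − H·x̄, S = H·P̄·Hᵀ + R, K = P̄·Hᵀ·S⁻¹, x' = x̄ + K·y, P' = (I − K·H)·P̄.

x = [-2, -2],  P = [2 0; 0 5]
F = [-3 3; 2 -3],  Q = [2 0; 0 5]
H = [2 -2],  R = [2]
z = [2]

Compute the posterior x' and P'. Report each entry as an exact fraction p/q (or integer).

x' = [732/475, 52/95]
P' = [1107/475 197/95; 197/95 44/19]

x̄ = F·x = [0, 2]
P̄ = F·P·Fᵀ + Q = [65 -57; -57 58]
y = z − H·x̄ = [6]
S = H·P̄·Hᵀ + R = [950]
K = P̄·Hᵀ·S⁻¹ = [122/475; -23/95]
x' = x̄ + K·y = [732/475, 52/95]
P' = (I − K·H)·P̄ = [1107/475 197/95; 197/95 44/19]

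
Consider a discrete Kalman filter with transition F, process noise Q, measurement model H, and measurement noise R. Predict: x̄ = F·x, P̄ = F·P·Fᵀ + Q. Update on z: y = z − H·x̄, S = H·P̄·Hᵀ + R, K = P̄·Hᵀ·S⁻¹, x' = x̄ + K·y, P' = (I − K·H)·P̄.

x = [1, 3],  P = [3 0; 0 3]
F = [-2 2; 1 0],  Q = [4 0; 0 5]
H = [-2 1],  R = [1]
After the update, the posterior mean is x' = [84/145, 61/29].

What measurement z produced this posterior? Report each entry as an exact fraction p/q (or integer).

x̄ = F·x = [4, 1]
P̄ = F·P·Fᵀ + Q = [28 -6; -6 8]
S = H·P̄·Hᵀ + R = [145]
K = P̄·Hᵀ·S⁻¹ = [-62/145; 4/29]
x' − x̄ = [-496/145, 32/29] = K·y
y = (KᵀK)⁻¹·Kᵀ·(x' − x̄) = [8]
z = y + H·x̄ = [8] + [-7] = [1]

z = [1]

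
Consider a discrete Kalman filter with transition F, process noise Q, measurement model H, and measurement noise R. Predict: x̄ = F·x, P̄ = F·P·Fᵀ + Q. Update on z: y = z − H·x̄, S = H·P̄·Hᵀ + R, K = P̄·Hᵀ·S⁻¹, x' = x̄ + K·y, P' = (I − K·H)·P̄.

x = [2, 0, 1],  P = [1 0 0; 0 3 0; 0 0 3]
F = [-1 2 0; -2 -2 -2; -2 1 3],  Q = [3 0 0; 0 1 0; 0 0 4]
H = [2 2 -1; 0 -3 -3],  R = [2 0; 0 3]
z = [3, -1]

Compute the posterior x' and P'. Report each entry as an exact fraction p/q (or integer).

x̄ = F·x = [-2, -6, -1]
P̄ = F·P·Fᵀ + Q = [16 -10 8; -10 29 -20; 8 -20 38]
y = z − H·x̄ = [18, -22]
S = H·P̄·Hᵀ + R = [188 12; 12 246]
K = P̄·Hᵀ·S⁻¹ = [38/1921 45/1921; 608/1921 -481/3842; -1217/3842 -392/1921]
x' = x̄ + K·y = [-244/113, 277/113, -250/113]
P' = (I − K·H)·P̄ = [30314/1921 -20199/1921 20154/1921; -20199/1921 27903/3842 -13711/1921; 20154/1921 -13711/1921 14103/1921]

x' = [-244/113, 277/113, -250/113]
P' = [30314/1921 -20199/1921 20154/1921; -20199/1921 27903/3842 -13711/1921; 20154/1921 -13711/1921 14103/1921]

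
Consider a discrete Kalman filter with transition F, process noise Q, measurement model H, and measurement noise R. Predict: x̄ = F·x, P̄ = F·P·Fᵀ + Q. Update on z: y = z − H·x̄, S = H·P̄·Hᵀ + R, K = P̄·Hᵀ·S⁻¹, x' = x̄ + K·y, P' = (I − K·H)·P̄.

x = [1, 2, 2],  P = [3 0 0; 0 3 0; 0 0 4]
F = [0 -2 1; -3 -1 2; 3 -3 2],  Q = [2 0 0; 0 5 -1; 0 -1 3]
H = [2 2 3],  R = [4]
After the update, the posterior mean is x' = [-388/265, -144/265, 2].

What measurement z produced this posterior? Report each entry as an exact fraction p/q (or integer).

x̄ = F·x = [-2, -1, 1]
P̄ = F·P·Fᵀ + Q = [18 14 26; 14 51 -3; 26 -3 73]
S = H·P̄·Hᵀ + R = [1325]
K = P̄·Hᵀ·S⁻¹ = [142/1325; 121/1325; 1/5]
x' − x̄ = [142/265, 121/265, 1] = K·y
y = (KᵀK)⁻¹·Kᵀ·(x' − x̄) = [5]
z = y + H·x̄ = [5] + [-3] = [2]

z = [2]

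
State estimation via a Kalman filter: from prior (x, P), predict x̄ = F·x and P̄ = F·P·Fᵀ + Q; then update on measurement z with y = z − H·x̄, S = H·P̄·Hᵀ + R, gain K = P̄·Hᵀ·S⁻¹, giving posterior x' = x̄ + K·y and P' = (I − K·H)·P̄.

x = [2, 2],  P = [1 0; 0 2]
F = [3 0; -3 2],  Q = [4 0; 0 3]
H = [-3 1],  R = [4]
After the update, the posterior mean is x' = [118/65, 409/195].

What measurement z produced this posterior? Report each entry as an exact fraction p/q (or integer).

z = [-3]

x̄ = F·x = [6, -2]
P̄ = F·P·Fᵀ + Q = [13 -9; -9 20]
S = H·P̄·Hᵀ + R = [195]
K = P̄·Hᵀ·S⁻¹ = [-16/65; 47/195]
x' − x̄ = [-272/65, 799/195] = K·y
y = (KᵀK)⁻¹·Kᵀ·(x' − x̄) = [17]
z = y + H·x̄ = [17] + [-20] = [-3]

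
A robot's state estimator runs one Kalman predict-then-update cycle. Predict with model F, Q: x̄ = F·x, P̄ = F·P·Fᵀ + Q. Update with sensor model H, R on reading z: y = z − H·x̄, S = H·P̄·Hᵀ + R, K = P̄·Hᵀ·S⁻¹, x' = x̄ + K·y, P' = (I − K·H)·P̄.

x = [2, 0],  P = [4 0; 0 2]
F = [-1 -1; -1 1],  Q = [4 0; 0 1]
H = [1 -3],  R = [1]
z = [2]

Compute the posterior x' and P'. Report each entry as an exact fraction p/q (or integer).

x̄ = F·x = [-2, -2]
P̄ = F·P·Fᵀ + Q = [10 2; 2 7]
y = z − H·x̄ = [-2]
S = H·P̄·Hᵀ + R = [62]
K = P̄·Hᵀ·S⁻¹ = [2/31; -19/62]
x' = x̄ + K·y = [-66/31, -43/31]
P' = (I − K·H)·P̄ = [302/31 100/31; 100/31 73/62]

x' = [-66/31, -43/31]
P' = [302/31 100/31; 100/31 73/62]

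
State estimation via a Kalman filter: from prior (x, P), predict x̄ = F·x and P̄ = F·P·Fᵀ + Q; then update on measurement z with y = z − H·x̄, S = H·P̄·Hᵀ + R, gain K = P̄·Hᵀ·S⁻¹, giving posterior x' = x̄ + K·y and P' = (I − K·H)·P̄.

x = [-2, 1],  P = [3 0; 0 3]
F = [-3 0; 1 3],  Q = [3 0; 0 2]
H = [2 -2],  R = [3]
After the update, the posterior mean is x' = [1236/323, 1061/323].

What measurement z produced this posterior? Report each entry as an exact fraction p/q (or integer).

x̄ = F·x = [6, 1]
P̄ = F·P·Fᵀ + Q = [30 -9; -9 32]
S = H·P̄·Hᵀ + R = [323]
K = P̄·Hᵀ·S⁻¹ = [78/323; -82/323]
x' − x̄ = [-702/323, 738/323] = K·y
y = (KᵀK)⁻¹·Kᵀ·(x' − x̄) = [-9]
z = y + H·x̄ = [-9] + [10] = [1]

z = [1]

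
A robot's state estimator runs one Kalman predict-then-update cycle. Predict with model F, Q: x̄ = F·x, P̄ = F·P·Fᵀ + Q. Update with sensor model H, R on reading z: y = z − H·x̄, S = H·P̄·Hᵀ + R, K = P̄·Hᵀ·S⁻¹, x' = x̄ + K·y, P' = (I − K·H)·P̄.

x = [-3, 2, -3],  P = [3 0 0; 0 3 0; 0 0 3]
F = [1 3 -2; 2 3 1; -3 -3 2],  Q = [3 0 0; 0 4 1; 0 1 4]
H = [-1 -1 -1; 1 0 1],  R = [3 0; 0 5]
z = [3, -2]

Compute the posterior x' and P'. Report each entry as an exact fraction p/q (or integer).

x' = [105/13, -30/13, -111/13]
P' = [3141/104 345/104 -1653/52; 345/104 3357/520 -369/52; -1653/52 -369/52 969/26]

x̄ = F·x = [9, -3, -3]
P̄ = F·P·Fᵀ + Q = [45 27 -48; 27 46 -38; -48 -38 70]
y = z − H·x̄ = [6, -8]
S = H·P̄·Hᵀ + R = [46 -8; -8 24]
K = P̄·Hᵀ·S⁻¹ = [-15/26 -33/104; -58/65 -393/520; 7/13 57/52]
x' = x̄ + K·y = [105/13, -30/13, -111/13]
P' = (I − K·H)·P̄ = [3141/104 345/104 -1653/52; 345/104 3357/520 -369/52; -1653/52 -369/52 969/26]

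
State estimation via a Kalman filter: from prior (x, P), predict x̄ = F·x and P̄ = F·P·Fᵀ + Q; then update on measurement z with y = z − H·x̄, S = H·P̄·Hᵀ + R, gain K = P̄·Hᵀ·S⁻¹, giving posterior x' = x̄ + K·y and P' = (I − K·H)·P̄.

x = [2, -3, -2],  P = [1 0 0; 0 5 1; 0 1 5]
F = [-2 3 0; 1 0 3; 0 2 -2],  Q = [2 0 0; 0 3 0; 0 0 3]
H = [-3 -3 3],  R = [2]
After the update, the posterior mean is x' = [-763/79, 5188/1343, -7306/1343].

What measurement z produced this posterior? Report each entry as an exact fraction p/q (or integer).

z = [1]

x̄ = F·x = [-13, -4, -2]
P̄ = F·P·Fᵀ + Q = [51 7 24; 7 49 -24; 24 -24 35]
S = H·P̄·Hᵀ + R = [1343]
K = P̄·Hᵀ·S⁻¹ = [-6/79; -240/1343; 105/1343]
x' − x̄ = [264/79, 10560/1343, -4620/1343] = K·y
y = (KᵀK)⁻¹·Kᵀ·(x' − x̄) = [-44]
z = y + H·x̄ = [-44] + [45] = [1]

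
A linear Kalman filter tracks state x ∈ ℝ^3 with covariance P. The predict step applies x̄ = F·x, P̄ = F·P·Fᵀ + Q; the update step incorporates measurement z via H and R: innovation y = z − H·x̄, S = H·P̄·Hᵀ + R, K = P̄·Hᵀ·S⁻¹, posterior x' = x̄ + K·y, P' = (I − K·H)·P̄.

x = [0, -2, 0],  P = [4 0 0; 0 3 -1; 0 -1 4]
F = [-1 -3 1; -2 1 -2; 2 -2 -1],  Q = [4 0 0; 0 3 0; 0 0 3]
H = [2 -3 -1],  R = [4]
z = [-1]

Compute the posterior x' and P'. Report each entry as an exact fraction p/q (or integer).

x̄ = F·x = [6, -2, 4]
P̄ = F·P·Fᵀ + Q = [45 -16 5; -16 42 -17; 5 -17 31]
y = z − H·x̄ = [-15]
S = H·P̄·Hᵀ + R = [663]
K = P̄·Hᵀ·S⁻¹ = [133/663; -47/221; 10/221]
x' = x̄ + K·y = [661/221, 263/221, 734/221]
P' = (I − K·H)·P̄ = [12146/663 2715/221 -225/221; 2715/221 2655/221 -2347/221; -225/221 -2347/221 6551/221]

x' = [661/221, 263/221, 734/221]
P' = [12146/663 2715/221 -225/221; 2715/221 2655/221 -2347/221; -225/221 -2347/221 6551/221]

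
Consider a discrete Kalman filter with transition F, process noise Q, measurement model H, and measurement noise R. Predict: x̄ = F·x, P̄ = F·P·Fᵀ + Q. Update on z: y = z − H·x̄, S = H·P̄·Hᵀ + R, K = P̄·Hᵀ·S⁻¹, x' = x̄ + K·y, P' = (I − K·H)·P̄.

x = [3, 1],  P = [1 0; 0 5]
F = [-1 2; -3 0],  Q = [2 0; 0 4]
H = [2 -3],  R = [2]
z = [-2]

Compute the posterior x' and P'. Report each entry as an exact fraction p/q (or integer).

x' = [-1174/175, -684/175]
P' = [2656/175 1746/175; 1746/175 1186/175]

x̄ = F·x = [-1, -9]
P̄ = F·P·Fᵀ + Q = [23 3; 3 13]
y = z − H·x̄ = [-27]
S = H·P̄·Hᵀ + R = [175]
K = P̄·Hᵀ·S⁻¹ = [37/175; -33/175]
x' = x̄ + K·y = [-1174/175, -684/175]
P' = (I − K·H)·P̄ = [2656/175 1746/175; 1746/175 1186/175]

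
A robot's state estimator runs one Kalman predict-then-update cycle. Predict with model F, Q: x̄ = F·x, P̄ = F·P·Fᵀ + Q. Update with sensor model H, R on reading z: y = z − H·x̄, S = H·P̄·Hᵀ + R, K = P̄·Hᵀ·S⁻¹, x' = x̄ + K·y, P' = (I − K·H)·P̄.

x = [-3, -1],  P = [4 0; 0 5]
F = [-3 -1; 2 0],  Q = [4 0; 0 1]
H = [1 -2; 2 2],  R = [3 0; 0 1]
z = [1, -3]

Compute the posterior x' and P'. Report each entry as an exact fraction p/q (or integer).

x̄ = F·x = [10, -6]
P̄ = F·P·Fᵀ + Q = [45 -24; -24 17]
y = z − H·x̄ = [-21, -11]
S = H·P̄·Hᵀ + R = [212 70; 70 57]
K = P̄·Hᵀ·S⁻¹ = [2361/7184 1197/3592; -1163/3592 273/1796]
x' = x̄ + K·y = [-4075/7184, -3135/3592]
P' = (I − K·H)·P̄ = [3159/7184 -981/3592; -981/3592 627/1796]

x' = [-4075/7184, -3135/3592]
P' = [3159/7184 -981/3592; -981/3592 627/1796]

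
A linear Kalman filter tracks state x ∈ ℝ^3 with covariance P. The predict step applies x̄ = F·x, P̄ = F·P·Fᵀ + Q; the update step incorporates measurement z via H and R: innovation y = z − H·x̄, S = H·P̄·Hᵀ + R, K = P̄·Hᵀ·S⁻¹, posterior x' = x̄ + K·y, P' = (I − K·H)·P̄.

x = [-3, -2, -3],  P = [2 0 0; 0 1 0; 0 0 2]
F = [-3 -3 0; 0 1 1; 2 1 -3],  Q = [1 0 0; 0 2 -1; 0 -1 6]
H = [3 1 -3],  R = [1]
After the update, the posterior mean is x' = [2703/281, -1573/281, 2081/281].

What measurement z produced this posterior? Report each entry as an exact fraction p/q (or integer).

z = [1]

x̄ = F·x = [15, -5, 1]
P̄ = F·P·Fᵀ + Q = [28 -3 -15; -3 5 -6; -15 -6 33]
S = H·P̄·Hᵀ + R = [843]
K = P̄·Hᵀ·S⁻¹ = [42/281; 14/843; -50/281]
x' − x̄ = [-1512/281, -168/281, 1800/281] = K·y
y = (KᵀK)⁻¹·Kᵀ·(x' − x̄) = [-36]
z = y + H·x̄ = [-36] + [37] = [1]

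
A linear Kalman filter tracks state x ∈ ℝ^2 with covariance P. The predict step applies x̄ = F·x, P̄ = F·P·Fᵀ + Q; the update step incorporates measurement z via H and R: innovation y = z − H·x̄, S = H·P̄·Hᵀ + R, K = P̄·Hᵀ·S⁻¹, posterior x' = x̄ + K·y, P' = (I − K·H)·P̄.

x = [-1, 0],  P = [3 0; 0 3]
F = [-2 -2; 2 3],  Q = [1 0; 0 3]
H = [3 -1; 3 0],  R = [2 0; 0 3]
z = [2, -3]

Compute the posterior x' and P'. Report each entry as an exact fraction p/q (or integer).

x̄ = F·x = [2, -2]
P̄ = F·P·Fᵀ + Q = [25 -30; -30 42]
y = z − H·x̄ = [-6, -9]
S = H·P̄·Hᵀ + R = [449 315; 315 228]
K = P̄·Hᵀ·S⁻¹ = [105/1049 200/1049; -582/1049 390/1049]
x' = x̄ + K·y = [-332/1049, -2116/1049]
P' = (I − K·H)·P̄ = [200/1049 390/1049; 390/1049 2334/1049]

x' = [-332/1049, -2116/1049]
P' = [200/1049 390/1049; 390/1049 2334/1049]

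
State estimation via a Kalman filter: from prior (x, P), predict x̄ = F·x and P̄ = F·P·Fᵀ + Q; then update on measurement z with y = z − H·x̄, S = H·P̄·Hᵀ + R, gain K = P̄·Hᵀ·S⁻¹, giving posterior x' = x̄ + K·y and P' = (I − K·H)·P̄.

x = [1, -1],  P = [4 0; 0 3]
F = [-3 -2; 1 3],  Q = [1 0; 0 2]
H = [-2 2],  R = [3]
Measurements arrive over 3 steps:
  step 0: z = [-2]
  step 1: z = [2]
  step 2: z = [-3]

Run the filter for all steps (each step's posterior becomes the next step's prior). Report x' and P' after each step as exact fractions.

step 0: x̄ = F·x = [-1, -2]
step 0: P̄ = F·P·Fᵀ + Q = [49 -30; -30 33]
step 0: y = z − H·x̄ = [0]
step 0: S = H·P̄·Hᵀ + R = [571]
step 0: K = P̄·Hᵀ·S⁻¹ = [-158/571; 126/571]
step 0: x' = x̄ + K·y = [-1, -2]
step 0: P' = (I − K·H)·P̄ = [3015/571 2778/571; 2778/571 2967/571]
step 1: x̄ = F·x = [7, -7]
step 1: P̄ = F·P·Fᵀ + Q = [72910/571 -57405/571; -57405/571 47528/571]
step 1: y = z − H·x̄ = [30]
step 1: S = H·P̄·Hᵀ + R = [942705/571]
step 1: K = P̄·Hᵀ·S⁻¹ = [-52126/188541; 209866/942705]
step 1: x' = x̄ + K·y = [-81331/62847, -20197/62847]
step 1: P' = (I − K·H)·P̄ = [281830/188541 203641/188541; 203641/188541 1333004/942705]
step 2: x̄ = F·x = [284387/62847, -141922/62847]
step 2: P̄ = F·P·Fᵀ + Q = [31175531/942705 -23425729/942705; -23425729/942705 21400826/942705]
step 2: y = z − H·x̄ = [221359/20949]
step 2: S = H·P̄·Hᵀ + R = [8900875/20949]
step 2: K = P̄·Hᵀ·S⁻¹ = [-7280168/26702625; 5976874/26702625]
step 2: x' = x̄ + K·y = [43904837/26702625, 2854784/26702625]
step 2: P' = (I − K·H)·P̄ = [39732283/26702625 28812031/26702625; 28812031/26702625 37777342/26702625]

step 0: x' = [-1, -2], P' = [3015/571 2778/571; 2778/571 2967/571]
step 1: x' = [-81331/62847, -20197/62847], P' = [281830/188541 203641/188541; 203641/188541 1333004/942705]
step 2: x' = [43904837/26702625, 2854784/26702625], P' = [39732283/26702625 28812031/26702625; 28812031/26702625 37777342/26702625]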